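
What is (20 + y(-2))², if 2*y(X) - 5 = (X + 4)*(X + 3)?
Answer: 2209/4 ≈ 552.25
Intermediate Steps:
y(X) = 5/2 + (3 + X)*(4 + X)/2 (y(X) = 5/2 + ((X + 4)*(X + 3))/2 = 5/2 + ((4 + X)*(3 + X))/2 = 5/2 + ((3 + X)*(4 + X))/2 = 5/2 + (3 + X)*(4 + X)/2)
(20 + y(-2))² = (20 + (17/2 + (½)*(-2)² + (7/2)*(-2)))² = (20 + (17/2 + (½)*4 - 7))² = (20 + (17/2 + 2 - 7))² = (20 + 7/2)² = (47/2)² = 2209/4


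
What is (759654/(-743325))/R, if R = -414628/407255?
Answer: 10312429659/10273445270 ≈ 1.0038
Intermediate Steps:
R = -414628/407255 (R = -414628*1/407255 = -414628/407255 ≈ -1.0181)
(759654/(-743325))/R = (759654/(-743325))/(-414628/407255) = (759654*(-1/743325))*(-407255/414628) = -253218/247775*(-407255/414628) = 10312429659/10273445270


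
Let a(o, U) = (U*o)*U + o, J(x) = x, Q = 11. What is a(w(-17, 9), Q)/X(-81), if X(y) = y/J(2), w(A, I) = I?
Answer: -244/9 ≈ -27.111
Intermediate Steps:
a(o, U) = o + o*U**2 (a(o, U) = o*U**2 + o = o + o*U**2)
X(y) = y/2
a(w(-17, 9), Q)/X(-81) = (9*(1 + 11**2))/(((1/2)*(-81))) = (9*(1 + 121))/(-81/2) = (9*122)*(-2/81) = 1098*(-2/81) = -244/9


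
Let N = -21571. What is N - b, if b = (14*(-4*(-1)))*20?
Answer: -22691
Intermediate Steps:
b = 1120 (b = (14*4)*20 = 56*20 = 1120)
N - b = -21571 - 1*1120 = -21571 - 1120 = -22691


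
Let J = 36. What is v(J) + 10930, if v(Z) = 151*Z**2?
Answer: 206626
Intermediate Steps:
v(J) + 10930 = 151*36**2 + 10930 = 151*1296 + 10930 = 195696 + 10930 = 206626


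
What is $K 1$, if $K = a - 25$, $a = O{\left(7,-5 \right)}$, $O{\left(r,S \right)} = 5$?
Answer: $-20$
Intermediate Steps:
$a = 5$
$K = -20$ ($K = 5 - 25 = -20$)
$K 1 = \left(-20\right) 1 = -20$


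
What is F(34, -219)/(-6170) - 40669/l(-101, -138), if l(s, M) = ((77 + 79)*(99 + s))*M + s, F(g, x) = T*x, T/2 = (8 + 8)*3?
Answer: 65215819/26503235 ≈ 2.4607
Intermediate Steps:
T = 96 (T = 2*((8 + 8)*3) = 2*(16*3) = 2*48 = 96)
F(g, x) = 96*x
l(s, M) = s + M*(15444 + 156*s) (l(s, M) = (156*(99 + s))*M + s = (15444 + 156*s)*M + s = M*(15444 + 156*s) + s = s + M*(15444 + 156*s))
F(34, -219)/(-6170) - 40669/l(-101, -138) = (96*(-219))/(-6170) - 40669/(-101 + 15444*(-138) + 156*(-138)*(-101)) = -21024*(-1/6170) - 40669/(-101 - 2131272 + 2174328) = 10512/3085 - 40669/42955 = 65215819/26503235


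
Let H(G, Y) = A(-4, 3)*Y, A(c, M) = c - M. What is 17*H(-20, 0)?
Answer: 0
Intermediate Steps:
H(G, Y) = -7*Y (H(G, Y) = (-4 - 1*3)*Y = (-4 - 3)*Y = -7*Y)
17*H(-20, 0) = 17*(-7*0) = 17*0 = 0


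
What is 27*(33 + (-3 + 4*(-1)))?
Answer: 702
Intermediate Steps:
27*(33 + (-3 + 4*(-1))) = 27*(33 + (-3 - 4)) = 27*(33 - 7) = 27*26 = 702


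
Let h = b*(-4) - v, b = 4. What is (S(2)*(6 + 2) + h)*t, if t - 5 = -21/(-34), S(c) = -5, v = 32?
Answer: -8404/17 ≈ -494.35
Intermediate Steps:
t = 191/34 (t = 5 - 21/(-34) = 5 - 21*(-1/34) = 5 + 21/34 = 191/34 ≈ 5.6176)
h = -48 (h = 4*(-4) - 1*32 = -16 - 32 = -48)
(S(2)*(6 + 2) + h)*t = (-5*(6 + 2) - 48)*(191/34) = (-5*8 - 48)*(191/34) = (-40 - 48)*(191/34) = -88*191/34 = -8404/17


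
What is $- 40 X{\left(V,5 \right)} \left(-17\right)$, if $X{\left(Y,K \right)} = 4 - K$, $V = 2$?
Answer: $-680$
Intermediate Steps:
$- 40 X{\left(V,5 \right)} \left(-17\right) = - 40 \left(4 - 5\right) \left(-17\right) = \left(-40\right) \left(-1\right) \left(-17\right) = 40 \left(-17\right) = -680$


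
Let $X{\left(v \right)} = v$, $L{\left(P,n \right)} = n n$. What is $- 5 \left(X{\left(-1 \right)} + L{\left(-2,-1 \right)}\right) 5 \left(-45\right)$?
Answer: $0$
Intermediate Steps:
$L{\left(P,n \right)} = n^{2}$
$- 5 \left(X{\left(-1 \right)} + L{\left(-2,-1 \right)}\right) 5 \left(-45\right) = - 5 \left(-1 + \left(-1\right)^{2}\right) 5 \left(-45\right) = - 5 \left(-1 + 1\right) 5 \left(-45\right) = \left(-5\right) 0 \cdot 5 \left(-45\right) = 0 \cdot 5 \left(-45\right) = 0 \left(-45\right) = 0$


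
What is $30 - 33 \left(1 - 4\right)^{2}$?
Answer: $-267$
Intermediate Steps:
$30 - 33 \left(1 - 4\right)^{2} = 30 - 33 \left(-3\right)^{2} = 30 - 297 = -267$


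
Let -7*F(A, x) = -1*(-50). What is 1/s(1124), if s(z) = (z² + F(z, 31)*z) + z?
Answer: 7/8795300 ≈ 7.9588e-7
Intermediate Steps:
F(A, x) = -50/7 (F(A, x) = -(-1)*(-50)/7 = -⅐*50 = -50/7)
s(z) = z² - 43*z/7 (s(z) = (z² - 50*z/7) + z = z² - 43*z/7)
1/s(1124) = 1/((⅐)*1124*(-43 + 7*1124)) = 1/((⅐)*1124*(-43 + 7868)) = 1/((⅐)*1124*7825) = 1/(8795300/7) = 7/8795300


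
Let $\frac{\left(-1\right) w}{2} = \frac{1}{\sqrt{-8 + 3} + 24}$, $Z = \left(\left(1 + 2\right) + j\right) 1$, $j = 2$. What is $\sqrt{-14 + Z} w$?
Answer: $\frac{6 i \left(-24 + i \sqrt{5}\right)}{581} \approx -0.023092 - 0.24785 i$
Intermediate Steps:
$Z = 5$ ($Z = \left(\left(1 + 2\right) + 2\right) 1 = \left(3 + 2\right) 1 = 5 \cdot 1 = 5$)
$w = - \frac{2}{24 + i \sqrt{5}}$ ($w = - \frac{2}{\sqrt{-8 + 3} + 24} = - \frac{2}{\sqrt{-5} + 24} = - \frac{2}{i \sqrt{5} + 24} = - \frac{2}{24 + i \sqrt{5}} \approx -0.082616 + 0.0076973 i$)
$\sqrt{-14 + Z} w = \sqrt{-14 + 5} \left(- \frac{48}{581} + \frac{2 i \sqrt{5}}{581}\right) = \sqrt{-9} \left(- \frac{48}{581} + \frac{2 i \sqrt{5}}{581}\right) = 3 i \left(- \frac{48}{581} + \frac{2 i \sqrt{5}}{581}\right)$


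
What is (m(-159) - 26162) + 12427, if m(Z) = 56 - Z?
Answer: -13520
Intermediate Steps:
(m(-159) - 26162) + 12427 = ((56 - 1*(-159)) - 26162) + 12427 = ((56 + 159) - 26162) + 12427 = (215 - 26162) + 12427 = -25947 + 12427 = -13520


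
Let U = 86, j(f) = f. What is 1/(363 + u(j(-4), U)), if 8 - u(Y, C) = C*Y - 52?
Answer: 1/767 ≈ 0.0013038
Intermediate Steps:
u(Y, C) = 60 - C*Y (u(Y, C) = 8 - (C*Y - 52) = 8 - (-52 + C*Y) = 8 + (52 - C*Y) = 60 - C*Y)
1/(363 + u(j(-4), U)) = 1/(363 + (60 - 1*86*(-4))) = 1/(363 + (60 + 344)) = 1/(363 + 404) = 1/767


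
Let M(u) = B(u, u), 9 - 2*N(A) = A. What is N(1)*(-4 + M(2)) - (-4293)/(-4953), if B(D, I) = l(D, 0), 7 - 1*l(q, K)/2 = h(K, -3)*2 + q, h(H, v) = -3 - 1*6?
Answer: 275937/1651 ≈ 167.13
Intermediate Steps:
N(A) = 9/2 - A/2
h(H, v) = -9 (h(H, v) = -3 - 6 = -9)
l(q, K) = 50 - 2*q (l(q, K) = 14 - 2*(-9*2 + q) = 14 - 2*(-18 + q) = 14 + (36 - 2*q) = 50 - 2*q)
B(D, I) = 50 - 2*D
M(u) = 50 - 2*u
N(1)*(-4 + M(2)) - (-4293)/(-4953) = (9/2 - 1/2*1)*(-4 + (50 - 2*2)) - (-4293)/(-4953) = (9/2 - 1/2)*(-4 + (50 - 4)) - (-4293)*(-1)/4953 = 4*(-4 + 46) - 1*1431/1651 = 4*42 - 1431/1651 = 168 - 1431/1651 = 275937/1651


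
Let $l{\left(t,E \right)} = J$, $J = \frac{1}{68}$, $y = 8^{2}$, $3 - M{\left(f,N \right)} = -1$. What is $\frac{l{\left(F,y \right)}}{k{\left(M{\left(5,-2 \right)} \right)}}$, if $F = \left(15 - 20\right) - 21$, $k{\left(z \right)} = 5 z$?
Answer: $\frac{1}{1360} \approx 0.00073529$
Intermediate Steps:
$M{\left(f,N \right)} = 4$ ($M{\left(f,N \right)} = 3 - -1 = 3 + 1 = 4$)
$y = 64$
$J = \frac{1}{68} \approx 0.014706$
$F = -26$ ($F = -5 - 21 = -26$)
$l{\left(t,E \right)} = \frac{1}{68}$
$\frac{l{\left(F,y \right)}}{k{\left(M{\left(5,-2 \right)} \right)}} = \frac{1}{68 \cdot 5 \cdot 4} = \frac{1}{68 \cdot 20} = \frac{1}{68} \cdot \frac{1}{20} = \frac{1}{1360}$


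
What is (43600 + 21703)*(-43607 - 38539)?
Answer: -5364380238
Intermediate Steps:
(43600 + 21703)*(-43607 - 38539) = 65303*(-82146) = -5364380238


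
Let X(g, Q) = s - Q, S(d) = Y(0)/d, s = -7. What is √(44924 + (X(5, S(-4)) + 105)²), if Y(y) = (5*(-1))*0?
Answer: 16*√213 ≈ 233.51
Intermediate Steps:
Y(y) = 0 (Y(y) = -5*0 = 0)
S(d) = 0 (S(d) = 0/d = 0)
X(g, Q) = -7 - Q
√(44924 + (X(5, S(-4)) + 105)²) = √(44924 + ((-7 - 1*0) + 105)²) = √(44924 + ((-7 + 0) + 105)²) = √(44924 + (-7 + 105)²) = √(44924 + 98²) = √(44924 + 9604) = √54528 = 16*√213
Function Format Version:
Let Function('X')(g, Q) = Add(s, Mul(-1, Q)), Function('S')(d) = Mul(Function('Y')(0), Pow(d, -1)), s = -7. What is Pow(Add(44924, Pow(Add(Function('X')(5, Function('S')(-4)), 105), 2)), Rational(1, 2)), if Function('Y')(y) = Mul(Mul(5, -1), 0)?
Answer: Mul(16, Pow(213, Rational(1, 2))) ≈ 233.51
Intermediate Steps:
Function('Y')(y) = 0 (Function('Y')(y) = Mul(-5, 0) = 0)
Function('S')(d) = 0 (Function('S')(d) = Mul(0, Pow(d, -1)) = 0)
Function('X')(g, Q) = Add(-7, Mul(-1, Q))
Pow(Add(44924, Pow(Add(Function('X')(5, Function('S')(-4)), 105), 2)), Rational(1, 2)) = Pow(Add(44924, Pow(Add(Add(-7, Mul(-1, 0)), 105), 2)), Rational(1, 2)) = Pow(Add(44924, Pow(Add(Add(-7, 0), 105), 2)), Rational(1, 2)) = Pow(Add(44924, Pow(Add(-7, 105), 2)), Rational(1, 2)) = Pow(Add(44924, Pow(98, 2)), Rational(1, 2)) = Pow(Add(44924, 9604), Rational(1, 2)) = Pow(54528, Rational(1, 2)) = Mul(16, Pow(213, Rational(1, 2)))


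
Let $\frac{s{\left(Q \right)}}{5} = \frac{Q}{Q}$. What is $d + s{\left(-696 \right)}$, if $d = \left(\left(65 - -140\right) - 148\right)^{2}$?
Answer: $3254$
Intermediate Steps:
$s{\left(Q \right)} = 5$ ($s{\left(Q \right)} = 5 \frac{Q}{Q} = 5 \cdot 1 = 5$)
$d = 3249$ ($d = \left(\left(65 + 140\right) - 148\right)^{2} = \left(205 - 148\right)^{2} = 57^{2} = 3249$)
$d + s{\left(-696 \right)} = 3249 + 5 = 3254$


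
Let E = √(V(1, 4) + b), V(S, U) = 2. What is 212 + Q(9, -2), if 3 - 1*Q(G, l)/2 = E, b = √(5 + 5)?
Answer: 218 - 2*√(2 + √10) ≈ 213.46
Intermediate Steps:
b = √10 ≈ 3.1623
E = √(2 + √10) ≈ 2.2721
Q(G, l) = 6 - 2*√(2 + √10)
212 + Q(9, -2) = 212 + (6 - 2*√(2 + √10)) = 218 - 2*√(2 + √10)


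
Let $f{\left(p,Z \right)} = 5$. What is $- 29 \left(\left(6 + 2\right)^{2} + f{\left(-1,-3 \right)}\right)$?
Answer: $-2001$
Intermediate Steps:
$- 29 \left(\left(6 + 2\right)^{2} + f{\left(-1,-3 \right)}\right) = - 29 \left(\left(6 + 2\right)^{2} + 5\right) = - 29 \left(8^{2} + 5\right) = - 29 \left(64 + 5\right) = \left(-29\right) 69 = -2001$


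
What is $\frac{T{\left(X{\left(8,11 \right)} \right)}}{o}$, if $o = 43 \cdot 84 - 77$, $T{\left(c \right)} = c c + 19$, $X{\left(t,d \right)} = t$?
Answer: $\frac{83}{3535} \approx 0.023479$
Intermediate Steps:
$T{\left(c \right)} = 19 + c^{2}$ ($T{\left(c \right)} = c^{2} + 19 = 19 + c^{2}$)
$o = 3535$ ($o = 3612 - 77 = 3535$)
$\frac{T{\left(X{\left(8,11 \right)} \right)}}{o} = \frac{19 + 8^{2}}{3535} = \left(19 + 64\right) \frac{1}{3535} = 83 \cdot \frac{1}{3535} = \frac{83}{3535}$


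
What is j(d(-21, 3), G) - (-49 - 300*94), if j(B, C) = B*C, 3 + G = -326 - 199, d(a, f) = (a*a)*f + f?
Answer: -671879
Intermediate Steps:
d(a, f) = f + f*a**2 (d(a, f) = a**2*f + f = f*a**2 + f = f + f*a**2)
G = -528 (G = -3 + (-326 - 199) = -3 - 525 = -528)
j(d(-21, 3), G) - (-49 - 300*94) = (3*(1 + (-21)**2))*(-528) - (-49 - 300*94) = (3*(1 + 441))*(-528) - (-49 - 28200) = (3*442)*(-528) - 1*(-28249) = 1326*(-528) + 28249 = -700128 + 28249 = -671879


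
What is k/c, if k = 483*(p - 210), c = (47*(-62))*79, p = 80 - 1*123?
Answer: 122199/230206 ≈ 0.53082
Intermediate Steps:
p = -43 (p = 80 - 123 = -43)
c = -230206 (c = -2914*79 = -230206)
k = -122199 (k = 483*(-43 - 210) = 483*(-253) = -122199)
k/c = -122199/(-230206) = -122199*(-1/230206) = 122199/230206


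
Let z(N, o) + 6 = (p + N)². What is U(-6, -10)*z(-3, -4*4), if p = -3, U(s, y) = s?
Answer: -180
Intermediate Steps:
z(N, o) = -6 + (-3 + N)²
U(-6, -10)*z(-3, -4*4) = -6*(-6 + (-3 - 3)²) = -6*(-6 + (-6)²) = -6*(-6 + 36) = -6*30 = -180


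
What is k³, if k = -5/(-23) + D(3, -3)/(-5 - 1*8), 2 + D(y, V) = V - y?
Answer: 15438249/26730899 ≈ 0.57754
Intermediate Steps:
D(y, V) = -2 + V - y (D(y, V) = -2 + (V - y) = -2 + V - y)
k = 249/299 (k = -5/(-23) + (-2 - 3 - 1*3)/(-5 - 1*8) = -5*(-1/23) + (-2 - 3 - 3)/(-5 - 8) = 5/23 - 8/(-13) = 5/23 - 8*(-1/13) = 5/23 + 8/13 = 249/299 ≈ 0.83278)
k³ = (249/299)³ = 15438249/26730899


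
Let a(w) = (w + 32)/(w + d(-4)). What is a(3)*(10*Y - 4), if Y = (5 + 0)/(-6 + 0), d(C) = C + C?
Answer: 259/3 ≈ 86.333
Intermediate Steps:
d(C) = 2*C
a(w) = (32 + w)/(-8 + w) (a(w) = (w + 32)/(w + 2*(-4)) = (32 + w)/(w - 8) = (32 + w)/(-8 + w))
Y = -⅚ (Y = 5/(-6) = 5*(-⅙) = -⅚ ≈ -0.83333)
a(3)*(10*Y - 4) = ((32 + 3)/(-8 + 3))*(10*(-⅚) - 4) = (35/(-5))*(-25/3 - 4) = -⅕*35*(-37/3) = -7*(-37/3) = 259/3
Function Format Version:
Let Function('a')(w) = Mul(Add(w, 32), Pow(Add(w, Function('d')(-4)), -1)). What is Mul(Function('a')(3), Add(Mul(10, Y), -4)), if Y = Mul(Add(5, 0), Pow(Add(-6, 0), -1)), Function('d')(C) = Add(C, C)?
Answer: Rational(259, 3) ≈ 86.333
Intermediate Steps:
Function('d')(C) = Mul(2, C)
Function('a')(w) = Mul(Pow(Add(-8, w), -1), Add(32, w)) (Function('a')(w) = Mul(Add(w, 32), Pow(Add(w, Mul(2, -4)), -1)) = Mul(Add(32, w), Pow(Add(w, -8), -1)) = Mul(Add(32, w), Pow(Add(-8, w), -1)) = Mul(Pow(Add(-8, w), -1), Add(32, w)))
Y = Rational(-5, 6) (Y = Mul(5, Pow(-6, -1)) = Mul(5, Rational(-1, 6)) = Rational(-5, 6) ≈ -0.83333)
Mul(Function('a')(3), Add(Mul(10, Y), -4)) = Mul(Mul(Pow(Add(-8, 3), -1), Add(32, 3)), Add(Mul(10, Rational(-5, 6)), -4)) = Mul(Mul(Pow(-5, -1), 35), Add(Rational(-25, 3), -4)) = Mul(Mul(Rational(-1, 5), 35), Rational(-37, 3)) = Mul(-7, Rational(-37, 3)) = Rational(259, 3)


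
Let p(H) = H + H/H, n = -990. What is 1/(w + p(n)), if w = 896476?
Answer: 1/895487 ≈ 1.1167e-6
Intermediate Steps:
p(H) = 1 + H (p(H) = H + 1 = 1 + H)
1/(w + p(n)) = 1/(896476 + (1 - 990)) = 1/(896476 - 989) = 1/895487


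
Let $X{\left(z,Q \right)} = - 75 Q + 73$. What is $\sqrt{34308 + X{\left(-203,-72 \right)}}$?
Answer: $\sqrt{39781} \approx 199.45$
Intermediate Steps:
$X{\left(z,Q \right)} = 73 - 75 Q$
$\sqrt{34308 + X{\left(-203,-72 \right)}} = \sqrt{34308 + \left(73 - -5400\right)} = \sqrt{34308 + \left(73 + 5400\right)} = \sqrt{34308 + 5473} = \sqrt{39781}$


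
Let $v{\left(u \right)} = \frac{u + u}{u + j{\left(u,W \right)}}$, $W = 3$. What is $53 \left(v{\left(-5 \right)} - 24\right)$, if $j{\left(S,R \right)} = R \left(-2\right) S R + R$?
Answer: $- \frac{56233}{44} \approx -1278.0$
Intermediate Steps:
$j{\left(S,R \right)} = R - 2 S R^{2}$ ($j{\left(S,R \right)} = - 2 R S R + R = - 2 S R^{2} + R = R - 2 S R^{2}$)
$v{\left(u \right)} = \frac{2 u}{3 - 17 u}$ ($v{\left(u \right)} = \frac{u + u}{u + 3 \left(1 - 6 u\right)} = \frac{2 u}{u + 3 \left(1 - 6 u\right)} = \frac{2 u}{u - \left(-3 + 18 u\right)} = \frac{2 u}{3 - 17 u}$)
$53 \left(v{\left(-5 \right)} - 24\right) = 53 \left(\left(-2\right) \left(-5\right) \frac{1}{-3 + 17 \left(-5\right)} - 24\right) = 53 \left(\left(-2\right) \left(-5\right) \frac{1}{-3 - 85} - 24\right) = 53 \left(\left(-2\right) \left(-5\right) \frac{1}{-88} - 24\right) = 53 \left(\left(-2\right) \left(-5\right) \left(- \frac{1}{88}\right) - 24\right) = 53 \left(- \frac{5}{44} - 24\right) = 53 \left(- \frac{1061}{44}\right) = - \frac{56233}{44}$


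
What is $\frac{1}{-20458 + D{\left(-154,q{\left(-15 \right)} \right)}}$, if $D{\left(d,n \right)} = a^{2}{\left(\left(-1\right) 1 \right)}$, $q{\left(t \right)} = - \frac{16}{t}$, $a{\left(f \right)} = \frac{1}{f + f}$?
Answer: $- \frac{4}{81831} \approx -4.8881 \cdot 10^{-5}$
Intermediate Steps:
$a{\left(f \right)} = \frac{1}{2 f}$
$D{\left(d,n \right)} = \frac{1}{4}$ ($D{\left(d,n \right)} = \left(\frac{1}{2 \left(\left(-1\right) 1\right)}\right)^{2} = \left(\frac{1}{2 \left(-1\right)}\right)^{2} = \left(\frac{1}{2} \left(-1\right)\right)^{2} = \left(- \frac{1}{2}\right)^{2} = \frac{1}{4}$)
$\frac{1}{-20458 + D{\left(-154,q{\left(-15 \right)} \right)}} = \frac{1}{-20458 + \frac{1}{4}} = \frac{1}{- \frac{81831}{4}} = - \frac{4}{81831}$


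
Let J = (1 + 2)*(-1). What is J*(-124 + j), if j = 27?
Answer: 291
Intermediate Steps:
J = -3 (J = 3*(-1) = -3)
J*(-124 + j) = -3*(-124 + 27) = -3*(-97) = 291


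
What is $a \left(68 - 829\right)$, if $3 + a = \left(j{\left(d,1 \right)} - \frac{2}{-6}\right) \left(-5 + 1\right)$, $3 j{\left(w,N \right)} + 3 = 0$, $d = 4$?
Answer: $\frac{761}{3} \approx 253.67$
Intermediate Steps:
$j{\left(w,N \right)} = -1$ ($j{\left(w,N \right)} = -1 + \frac{1}{3} \cdot 0 = -1 + 0 = -1$)
$a = - \frac{1}{3}$ ($a = -3 + \left(-1 - \frac{2}{-6}\right) \left(-5 + 1\right) = -3 + \left(-1 - - \frac{1}{3}\right) \left(-4\right) = -3 + \left(-1 + \frac{1}{3}\right) \left(-4\right) = -3 - - \frac{8}{3} = -3 + \frac{8}{3} = - \frac{1}{3} \approx -0.33333$)
$a \left(68 - 829\right) = - \frac{68 - 829}{3} = \left(- \frac{1}{3}\right) \left(-761\right) = \frac{761}{3}$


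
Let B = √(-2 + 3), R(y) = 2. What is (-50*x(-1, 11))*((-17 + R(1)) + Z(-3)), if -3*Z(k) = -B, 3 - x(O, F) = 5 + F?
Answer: -28600/3 ≈ -9533.3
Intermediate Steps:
x(O, F) = -2 - F (x(O, F) = 3 - (5 + F) = 3 + (-5 - F) = -2 - F)
B = 1 (B = √1 = 1)
Z(k) = ⅓ (Z(k) = -(-1)/3 = -⅓*(-1) = ⅓)
(-50*x(-1, 11))*((-17 + R(1)) + Z(-3)) = (-50*(-2 - 1*11))*((-17 + 2) + ⅓) = (-50*(-2 - 11))*(-15 + ⅓) = -50*(-13)*(-44/3) = 650*(-44/3) = -28600/3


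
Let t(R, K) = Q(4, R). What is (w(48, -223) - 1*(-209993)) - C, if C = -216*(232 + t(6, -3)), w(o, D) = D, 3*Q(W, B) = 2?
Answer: 260026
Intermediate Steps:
Q(W, B) = 2/3 (Q(W, B) = (1/3)*2 = 2/3)
t(R, K) = 2/3
C = -50256 (C = -216*(232 + 2/3) = -216*698/3 = -50256)
(w(48, -223) - 1*(-209993)) - C = (-223 - 1*(-209993)) - 1*(-50256) = (-223 + 209993) + 50256 = 209770 + 50256 = 260026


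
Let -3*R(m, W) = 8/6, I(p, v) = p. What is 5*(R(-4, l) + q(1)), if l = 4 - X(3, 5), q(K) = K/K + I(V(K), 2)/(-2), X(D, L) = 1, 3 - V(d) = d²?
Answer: -20/9 ≈ -2.2222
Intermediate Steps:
V(d) = 3 - d²
q(K) = -½ + K²/2 (q(K) = K/K + (3 - K²)/(-2) = 1 + (3 - K²)*(-½) = 1 + (-3/2 + K²/2) = -½ + K²/2)
l = 3 (l = 4 - 1*1 = 4 - 1 = 3)
R(m, W) = -4/9 (R(m, W) = -8/(3*6) = -⅓*4/3 = -4/9)
5*(R(-4, l) + q(1)) = 5*(-4/9 + (-½ + (½)*1²)) = 5*(-4/9 + (-½ + (½)*1)) = 5*(-4/9 + (-½ + ½)) = 5*(-4/9 + 0) = 5*(-4/9) = -20/9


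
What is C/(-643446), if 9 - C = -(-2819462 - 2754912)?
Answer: 5574365/643446 ≈ 8.6633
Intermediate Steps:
C = -5574365 (C = 9 - (-1)*(-2819462 - 2754912) = 9 - (-1)*(-5574374) = 9 - 1*5574374 = 9 - 5574374 = -5574365)
C/(-643446) = -5574365/(-643446) = -5574365*(-1/643446) = 5574365/643446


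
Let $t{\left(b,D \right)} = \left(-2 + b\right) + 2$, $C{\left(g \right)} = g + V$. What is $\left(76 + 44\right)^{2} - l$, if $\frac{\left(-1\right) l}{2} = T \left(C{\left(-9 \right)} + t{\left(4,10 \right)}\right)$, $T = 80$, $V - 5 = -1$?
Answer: $14240$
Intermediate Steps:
$V = 4$ ($V = 5 - 1 = 4$)
$C{\left(g \right)} = 4 + g$ ($C{\left(g \right)} = g + 4 = 4 + g$)
$t{\left(b,D \right)} = b$
$l = 160$ ($l = - 2 \cdot 80 \left(\left(4 - 9\right) + 4\right) = - 2 \cdot 80 \left(-5 + 4\right) = - 2 \cdot 80 \left(-1\right) = \left(-2\right) \left(-80\right) = 160$)
$\left(76 + 44\right)^{2} - l = \left(76 + 44\right)^{2} - 160 = 120^{2} - 160 = 14400 - 160 = 14240$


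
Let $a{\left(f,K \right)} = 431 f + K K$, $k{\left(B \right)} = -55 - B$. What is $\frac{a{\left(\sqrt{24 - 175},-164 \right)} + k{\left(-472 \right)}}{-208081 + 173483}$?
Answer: $- \frac{27313}{34598} - \frac{431 i \sqrt{151}}{34598} \approx -0.78944 - 0.15308 i$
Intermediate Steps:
$a{\left(f,K \right)} = K^{2} + 431 f$ ($a{\left(f,K \right)} = 431 f + K^{2} = K^{2} + 431 f$)
$\frac{a{\left(\sqrt{24 - 175},-164 \right)} + k{\left(-472 \right)}}{-208081 + 173483} = \frac{\left(\left(-164\right)^{2} + 431 \sqrt{24 - 175}\right) - -417}{-208081 + 173483} = \frac{\left(26896 + 431 \sqrt{-151}\right) + \left(-55 + 472\right)}{-34598} = \left(\left(26896 + 431 i \sqrt{151}\right) + 417\right) \left(- \frac{1}{34598}\right) = \left(27313 + 431 i \sqrt{151}\right) \left(- \frac{1}{34598}\right) = - \frac{27313}{34598} - \frac{431 i \sqrt{151}}{34598}$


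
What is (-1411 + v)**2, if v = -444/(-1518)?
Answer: 127384034281/64009 ≈ 1.9901e+6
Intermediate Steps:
v = 74/253 (v = -444*(-1/1518) = 74/253 ≈ 0.29249)
(-1411 + v)**2 = (-1411 + 74/253)**2 = (-356909/253)**2 = 127384034281/64009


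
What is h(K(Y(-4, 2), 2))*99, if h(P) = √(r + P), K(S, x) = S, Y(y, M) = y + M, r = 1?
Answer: 99*I ≈ 99.0*I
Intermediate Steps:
Y(y, M) = M + y
h(P) = √(1 + P)
h(K(Y(-4, 2), 2))*99 = √(1 + (2 - 4))*99 = √(1 - 2)*99 = √(-1)*99 = I*99 = 99*I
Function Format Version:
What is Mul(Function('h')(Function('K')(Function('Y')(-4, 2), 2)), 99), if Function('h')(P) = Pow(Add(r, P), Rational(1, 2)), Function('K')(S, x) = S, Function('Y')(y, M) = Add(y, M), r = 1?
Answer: Mul(99, I) ≈ Mul(99.000, I)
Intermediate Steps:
Function('Y')(y, M) = Add(M, y)
Function('h')(P) = Pow(Add(1, P), Rational(1, 2))
Mul(Function('h')(Function('K')(Function('Y')(-4, 2), 2)), 99) = Mul(Pow(Add(1, Add(2, -4)), Rational(1, 2)), 99) = Mul(Pow(Add(1, -2), Rational(1, 2)), 99) = Mul(Pow(-1, Rational(1, 2)), 99) = Mul(I, 99) = Mul(99, I)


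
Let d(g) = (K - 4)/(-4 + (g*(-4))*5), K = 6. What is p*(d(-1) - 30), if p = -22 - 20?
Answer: 5019/4 ≈ 1254.8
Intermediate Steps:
p = -42
d(g) = 2/(-4 - 20*g) (d(g) = (6 - 4)/(-4 + (g*(-4))*5) = 2/(-4 - 4*g*5) = 2/(-4 - 20*g))
p*(d(-1) - 30) = -42*(-1/(2 + 10*(-1)) - 30) = -42*(-1/(2 - 10) - 30) = -42*(-1/(-8) - 30) = -42*(-1*(-1/8) - 30) = -42*(1/8 - 30) = -42*(-239/8) = 5019/4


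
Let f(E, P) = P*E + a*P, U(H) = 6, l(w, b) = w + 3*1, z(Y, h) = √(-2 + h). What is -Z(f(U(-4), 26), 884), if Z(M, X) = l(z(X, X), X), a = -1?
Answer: -3 - 21*√2 ≈ -32.698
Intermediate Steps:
l(w, b) = 3 + w (l(w, b) = w + 3 = 3 + w)
f(E, P) = -P + E*P (f(E, P) = P*E - P = E*P - P = -P + E*P)
Z(M, X) = 3 + √(-2 + X)
-Z(f(U(-4), 26), 884) = -(3 + √(-2 + 884)) = -(3 + √882) = -(3 + 21*√2) = -3 - 21*√2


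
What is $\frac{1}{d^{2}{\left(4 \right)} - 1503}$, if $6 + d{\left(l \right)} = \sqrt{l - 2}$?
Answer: $- \frac{1465}{2145937} + \frac{12 \sqrt{2}}{2145937} \approx -0.00067478$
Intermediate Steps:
$d{\left(l \right)} = -6 + \sqrt{-2 + l}$ ($d{\left(l \right)} = -6 + \sqrt{l - 2} = -6 + \sqrt{-2 + l}$)
$\frac{1}{d^{2}{\left(4 \right)} - 1503} = \frac{1}{\left(-6 + \sqrt{-2 + 4}\right)^{2} - 1503} = \frac{1}{\left(-6 + \sqrt{2}\right)^{2} - 1503} = \frac{1}{-1503 + \left(-6 + \sqrt{2}\right)^{2}}$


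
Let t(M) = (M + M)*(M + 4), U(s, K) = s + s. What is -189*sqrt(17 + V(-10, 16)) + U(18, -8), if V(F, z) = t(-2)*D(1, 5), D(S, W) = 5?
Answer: 36 - 189*I*sqrt(23) ≈ 36.0 - 906.41*I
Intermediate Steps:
U(s, K) = 2*s
t(M) = 2*M*(4 + M) (t(M) = (2*M)*(4 + M) = 2*M*(4 + M))
V(F, z) = -40 (V(F, z) = (2*(-2)*(4 - 2))*5 = (2*(-2)*2)*5 = -8*5 = -40)
-189*sqrt(17 + V(-10, 16)) + U(18, -8) = -189*sqrt(17 - 40) + 2*18 = -189*I*sqrt(23) + 36 = 36 - 189*I*sqrt(23)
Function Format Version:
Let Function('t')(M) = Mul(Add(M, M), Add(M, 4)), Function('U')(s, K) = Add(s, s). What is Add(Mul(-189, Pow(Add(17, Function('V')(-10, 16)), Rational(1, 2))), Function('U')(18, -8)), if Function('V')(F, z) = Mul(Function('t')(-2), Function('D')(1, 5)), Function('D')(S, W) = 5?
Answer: Add(36, Mul(-189, I, Pow(23, Rational(1, 2)))) ≈ Add(36.000, Mul(-906.41, I))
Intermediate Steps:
Function('U')(s, K) = Mul(2, s)
Function('t')(M) = Mul(2, M, Add(4, M)) (Function('t')(M) = Mul(Mul(2, M), Add(4, M)) = Mul(2, M, Add(4, M)))
Function('V')(F, z) = -40 (Function('V')(F, z) = Mul(Mul(2, -2, Add(4, -2)), 5) = Mul(Mul(2, -2, 2), 5) = Mul(-8, 5) = -40)
Add(Mul(-189, Pow(Add(17, Function('V')(-10, 16)), Rational(1, 2))), Function('U')(18, -8)) = Add(Mul(-189, Pow(Add(17, -40), Rational(1, 2))), Mul(2, 18)) = Add(Mul(-189, Pow(-23, Rational(1, 2))), 36) = Add(Mul(-189, Mul(I, Pow(23, Rational(1, 2)))), 36) = Add(Mul(-189, I, Pow(23, Rational(1, 2))), 36) = Add(36, Mul(-189, I, Pow(23, Rational(1, 2))))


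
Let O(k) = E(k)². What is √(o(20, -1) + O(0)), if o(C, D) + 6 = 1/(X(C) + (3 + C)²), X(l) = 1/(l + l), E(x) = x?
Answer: I*√2685881086/21161 ≈ 2.4491*I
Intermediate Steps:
O(k) = k²
X(l) = 1/(2*l)
o(C, D) = -6 + 1/((3 + C)² + 1/(2*C)) (o(C, D) = -6 + 1/(1/(2*C) + (3 + C)²) = -6 + 1/((3 + C)² + 1/(2*C)))
√(o(20, -1) + O(0)) = √(2*(-3 - 1*20*(-1 + 6*(3 + 20)²))/(1 + 2*20*(3 + 20)²) + 0²) = √(2*(-3 - 1*20*(-1 + 6*23²))/(1 + 2*20*23²) + 0) = √(2*(-3 - 1*20*(-1 + 6*529))/(1 + 2*20*529) + 0) = √(2*(-3 - 1*20*(-1 + 3174))/(1 + 21160) + 0) = √(2*(-3 - 1*20*3173)/21161 + 0) = √(2*(1/21161)*(-3 - 63460) + 0) = √(2*(1/21161)*(-63463) + 0) = √(-126926/21161 + 0) = √(-126926/21161) = I*√2685881086/21161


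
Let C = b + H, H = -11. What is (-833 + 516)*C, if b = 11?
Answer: 0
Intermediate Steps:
C = 0 (C = 11 - 11 = 0)
(-833 + 516)*C = (-833 + 516)*0 = -317*0 = 0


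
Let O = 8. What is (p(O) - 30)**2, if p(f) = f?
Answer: 484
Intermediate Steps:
(p(O) - 30)**2 = (8 - 30)**2 = (-22)**2 = 484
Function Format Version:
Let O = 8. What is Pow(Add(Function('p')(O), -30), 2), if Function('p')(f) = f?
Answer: 484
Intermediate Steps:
Pow(Add(Function('p')(O), -30), 2) = Pow(Add(8, -30), 2) = Pow(-22, 2) = 484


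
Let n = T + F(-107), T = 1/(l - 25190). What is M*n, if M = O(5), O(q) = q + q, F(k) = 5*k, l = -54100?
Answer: -42420151/7929 ≈ -5350.0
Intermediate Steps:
O(q) = 2*q
M = 10 (M = 2*5 = 10)
T = -1/79290 (T = 1/(-54100 - 25190) = 1/(-79290) = -1/79290 ≈ -1.2612e-5)
n = -42420151/79290 (n = -1/79290 + 5*(-107) = -1/79290 - 535 = -42420151/79290 ≈ -535.00)
M*n = 10*(-42420151/79290) = -42420151/7929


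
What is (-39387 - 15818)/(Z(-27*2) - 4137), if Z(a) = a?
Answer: 55205/4191 ≈ 13.172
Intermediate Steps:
(-39387 - 15818)/(Z(-27*2) - 4137) = (-39387 - 15818)/(-27*2 - 4137) = -55205/(-54 - 4137) = -55205/(-4191) = -55205*(-1/4191) = 55205/4191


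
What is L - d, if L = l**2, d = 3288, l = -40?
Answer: -1688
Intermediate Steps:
L = 1600 (L = (-40)**2 = 1600)
L - d = 1600 - 1*3288 = 1600 - 3288 = -1688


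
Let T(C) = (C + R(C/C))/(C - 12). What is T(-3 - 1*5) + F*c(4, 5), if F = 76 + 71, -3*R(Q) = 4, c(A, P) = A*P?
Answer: 44107/15 ≈ 2940.5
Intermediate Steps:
R(Q) = -4/3 (R(Q) = -1/3*4 = -4/3)
T(C) = (-4/3 + C)/(-12 + C) (T(C) = (C - 4/3)/(C - 12) = (-4/3 + C)/(-12 + C))
F = 147
T(-3 - 1*5) + F*c(4, 5) = (-4/3 + (-3 - 1*5))/(-12 + (-3 - 1*5)) + 147*(4*5) = (-4/3 + (-3 - 5))/(-12 + (-3 - 5)) + 147*20 = (-4/3 - 8)/(-12 - 8) + 2940 = -28/3/(-20) + 2940 = -1/20*(-28/3) + 2940 = 7/15 + 2940 = 44107/15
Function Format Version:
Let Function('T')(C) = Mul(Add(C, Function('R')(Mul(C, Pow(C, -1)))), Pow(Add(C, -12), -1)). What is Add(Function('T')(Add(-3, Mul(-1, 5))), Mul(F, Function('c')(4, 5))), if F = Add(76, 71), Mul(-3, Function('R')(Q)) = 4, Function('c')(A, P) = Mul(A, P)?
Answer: Rational(44107, 15) ≈ 2940.5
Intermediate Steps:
Function('R')(Q) = Rational(-4, 3) (Function('R')(Q) = Mul(Rational(-1, 3), 4) = Rational(-4, 3))
Function('T')(C) = Mul(Pow(Add(-12, C), -1), Add(Rational(-4, 3), C)) (Function('T')(C) = Mul(Add(C, Rational(-4, 3)), Pow(Add(C, -12), -1)) = Mul(Add(Rational(-4, 3), C), Pow(Add(-12, C), -1)) = Mul(Pow(Add(-12, C), -1), Add(Rational(-4, 3), C)))
F = 147
Add(Function('T')(Add(-3, Mul(-1, 5))), Mul(F, Function('c')(4, 5))) = Add(Mul(Pow(Add(-12, Add(-3, Mul(-1, 5))), -1), Add(Rational(-4, 3), Add(-3, Mul(-1, 5)))), Mul(147, Mul(4, 5))) = Add(Mul(Pow(Add(-12, Add(-3, -5)), -1), Add(Rational(-4, 3), Add(-3, -5))), Mul(147, 20)) = Add(Mul(Pow(Add(-12, -8), -1), Add(Rational(-4, 3), -8)), 2940) = Add(Mul(Pow(-20, -1), Rational(-28, 3)), 2940) = Add(Mul(Rational(-1, 20), Rational(-28, 3)), 2940) = Add(Rational(7, 15), 2940) = Rational(44107, 15)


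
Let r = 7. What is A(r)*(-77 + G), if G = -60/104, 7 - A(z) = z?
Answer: 0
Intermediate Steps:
A(z) = 7 - z
G = -15/26 (G = -60*1/104 = -15/26 ≈ -0.57692)
A(r)*(-77 + G) = (7 - 1*7)*(-77 - 15/26) = (7 - 7)*(-2017/26) = 0*(-2017/26) = 0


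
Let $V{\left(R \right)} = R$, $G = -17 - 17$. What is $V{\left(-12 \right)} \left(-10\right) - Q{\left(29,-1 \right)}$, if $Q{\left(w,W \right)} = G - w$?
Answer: $183$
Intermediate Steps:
$G = -34$ ($G = -17 - 17 = -34$)
$Q{\left(w,W \right)} = -34 - w$
$V{\left(-12 \right)} \left(-10\right) - Q{\left(29,-1 \right)} = \left(-12\right) \left(-10\right) - \left(-34 - 29\right) = 120 - \left(-34 - 29\right) = 120 - -63 = 120 + 63 = 183$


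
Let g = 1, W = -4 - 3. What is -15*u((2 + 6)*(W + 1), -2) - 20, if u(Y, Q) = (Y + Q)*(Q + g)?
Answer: -770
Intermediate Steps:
W = -7
u(Y, Q) = (1 + Q)*(Q + Y) (u(Y, Q) = (Y + Q)*(Q + 1) = (Q + Y)*(1 + Q) = (1 + Q)*(Q + Y))
-15*u((2 + 6)*(W + 1), -2) - 20 = -15*(-2 + (2 + 6)*(-7 + 1) + (-2)**2 - 2*(2 + 6)*(-7 + 1)) - 20 = -15*(-2 + 8*(-6) + 4 - 16*(-6)) - 20 = -15*(-2 - 48 + 4 - 2*(-48)) - 20 = -15*(-2 - 48 + 4 + 96) - 20 = -15*50 - 20 = -750 - 20 = -770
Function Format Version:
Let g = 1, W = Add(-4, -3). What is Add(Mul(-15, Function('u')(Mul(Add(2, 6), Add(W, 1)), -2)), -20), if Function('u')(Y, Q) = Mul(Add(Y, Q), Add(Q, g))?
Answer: -770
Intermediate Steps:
W = -7
Function('u')(Y, Q) = Mul(Add(1, Q), Add(Q, Y)) (Function('u')(Y, Q) = Mul(Add(Y, Q), Add(Q, 1)) = Mul(Add(Q, Y), Add(1, Q)) = Mul(Add(1, Q), Add(Q, Y)))
Add(Mul(-15, Function('u')(Mul(Add(2, 6), Add(W, 1)), -2)), -20) = Add(Mul(-15, Add(-2, Mul(Add(2, 6), Add(-7, 1)), Pow(-2, 2), Mul(-2, Mul(Add(2, 6), Add(-7, 1))))), -20) = Add(Mul(-15, Add(-2, Mul(8, -6), 4, Mul(-2, Mul(8, -6)))), -20) = Add(Mul(-15, Add(-2, -48, 4, Mul(-2, -48))), -20) = Add(Mul(-15, Add(-2, -48, 4, 96)), -20) = Add(Mul(-15, 50), -20) = Add(-750, -20) = -770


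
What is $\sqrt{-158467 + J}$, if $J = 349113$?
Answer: $\sqrt{190646} \approx 436.63$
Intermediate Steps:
$\sqrt{-158467 + J} = \sqrt{-158467 + 349113} = \sqrt{190646}$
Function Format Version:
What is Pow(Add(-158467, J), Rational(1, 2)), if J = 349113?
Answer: Pow(190646, Rational(1, 2)) ≈ 436.63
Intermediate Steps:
Pow(Add(-158467, J), Rational(1, 2)) = Pow(Add(-158467, 349113), Rational(1, 2)) = Pow(190646, Rational(1, 2))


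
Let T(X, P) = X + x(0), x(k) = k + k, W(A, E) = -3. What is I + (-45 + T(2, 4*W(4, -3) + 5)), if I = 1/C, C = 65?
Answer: -2794/65 ≈ -42.985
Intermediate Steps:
x(k) = 2*k
T(X, P) = X (T(X, P) = X + 2*0 = X + 0 = X)
I = 1/65 ≈ 0.015385
I + (-45 + T(2, 4*W(4, -3) + 5)) = 1/65 + (-45 + 2) = 1/65 - 43 = -2794/65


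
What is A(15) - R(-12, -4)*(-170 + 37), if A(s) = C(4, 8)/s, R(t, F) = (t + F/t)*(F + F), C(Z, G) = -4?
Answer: 186196/15 ≈ 12413.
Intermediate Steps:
R(t, F) = 2*F*(t + F/t) (R(t, F) = (t + F/t)*(2*F) = 2*F*(t + F/t))
A(s) = -4/s
A(15) - R(-12, -4)*(-170 + 37) = -4/15 - 2*(-4)*(-4 + (-12)²)/(-12)*(-170 + 37) = -4*1/15 - 2*(-4)*(-1/12)*(-4 + 144)*(-133) = -4/15 - 2*(-4)*(-1/12)*140*(-133) = -4/15 - 280*(-133)/3 = -4/15 - 1*(-37240/3) = -4/15 + 37240/3 = 186196/15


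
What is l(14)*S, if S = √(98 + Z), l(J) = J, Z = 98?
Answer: 196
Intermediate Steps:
S = 14 (S = √(98 + 98) = √196 = 14)
l(14)*S = 14*14 = 196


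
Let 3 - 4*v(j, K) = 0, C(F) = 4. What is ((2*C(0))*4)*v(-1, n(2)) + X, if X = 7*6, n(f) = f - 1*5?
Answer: 66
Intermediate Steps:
n(f) = -5 + f (n(f) = f - 5 = -5 + f)
v(j, K) = ¾ (v(j, K) = ¾ - ¼*0 = ¾ + 0 = ¾)
X = 42
((2*C(0))*4)*v(-1, n(2)) + X = ((2*4)*4)*(¾) + 42 = (8*4)*(¾) + 42 = 32*(¾) + 42 = 24 + 42 = 66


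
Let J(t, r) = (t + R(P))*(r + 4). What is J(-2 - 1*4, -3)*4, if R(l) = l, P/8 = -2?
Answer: -88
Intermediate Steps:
P = -16 (P = 8*(-2) = -16)
J(t, r) = (-16 + t)*(4 + r) (J(t, r) = (t - 16)*(r + 4) = (-16 + t)*(4 + r))
J(-2 - 1*4, -3)*4 = (-64 - 16*(-3) + 4*(-2 - 1*4) - 3*(-2 - 1*4))*4 = (-64 + 48 + 4*(-2 - 4) - 3*(-2 - 4))*4 = (-64 + 48 + 4*(-6) - 3*(-6))*4 = (-64 + 48 - 24 + 18)*4 = -22*4 = -88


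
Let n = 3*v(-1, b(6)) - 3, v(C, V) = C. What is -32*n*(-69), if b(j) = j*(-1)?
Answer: -13248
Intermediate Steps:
b(j) = -j
n = -6 (n = 3*(-1) - 3 = -3 - 3 = -6)
-32*n*(-69) = -32*(-6)*(-69) = 192*(-69) = -13248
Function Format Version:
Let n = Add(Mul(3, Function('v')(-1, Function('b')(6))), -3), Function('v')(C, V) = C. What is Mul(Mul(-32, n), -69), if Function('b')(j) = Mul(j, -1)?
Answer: -13248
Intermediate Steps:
Function('b')(j) = Mul(-1, j)
n = -6 (n = Add(Mul(3, -1), -3) = Add(-3, -3) = -6)
Mul(Mul(-32, n), -69) = Mul(Mul(-32, -6), -69) = Mul(192, -69) = -13248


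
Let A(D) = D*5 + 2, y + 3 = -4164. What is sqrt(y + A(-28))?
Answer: I*sqrt(4305) ≈ 65.613*I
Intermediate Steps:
y = -4167 (y = -3 - 4164 = -4167)
A(D) = 2 + 5*D (A(D) = 5*D + 2 = 2 + 5*D)
sqrt(y + A(-28)) = sqrt(-4167 + (2 + 5*(-28))) = sqrt(-4167 + (2 - 140)) = sqrt(-4167 - 138) = sqrt(-4305) = I*sqrt(4305)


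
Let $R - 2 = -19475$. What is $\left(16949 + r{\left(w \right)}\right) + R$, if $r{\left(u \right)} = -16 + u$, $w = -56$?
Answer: $-2596$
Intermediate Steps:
$R = -19473$ ($R = 2 - 19475 = -19473$)
$\left(16949 + r{\left(w \right)}\right) + R = \left(16949 - 72\right) - 19473 = 16877 - 19473 = -2596$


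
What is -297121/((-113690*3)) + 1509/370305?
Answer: 2456445923/2806665030 ≈ 0.87522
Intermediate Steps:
-297121/((-113690*3)) + 1509/370305 = -297121/(-341070) + 1509*(1/370305) = -297121*(-1/341070) + 503/123435 = 297121/341070 + 503/123435 = 2456445923/2806665030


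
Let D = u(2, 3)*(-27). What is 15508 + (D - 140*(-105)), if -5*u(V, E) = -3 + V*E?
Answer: 151121/5 ≈ 30224.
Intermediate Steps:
u(V, E) = ⅗ - E*V/5 (u(V, E) = -(-3 + V*E)/5 = -(-3 + E*V)/5 = ⅗ - E*V/5)
D = 81/5 (D = (⅗ - ⅕*3*2)*(-27) = (⅗ - 6/5)*(-27) = -⅗*(-27) = 81/5 ≈ 16.200)
15508 + (D - 140*(-105)) = 15508 + (81/5 - 140*(-105)) = 15508 + (81/5 + 14700) = 15508 + 73581/5 = 151121/5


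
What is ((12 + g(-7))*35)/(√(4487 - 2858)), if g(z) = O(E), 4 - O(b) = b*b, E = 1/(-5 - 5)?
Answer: 3731*√181/3620 ≈ 13.866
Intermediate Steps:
E = -⅒ (E = 1/(-10) = -⅒ ≈ -0.10000)
O(b) = 4 - b² (O(b) = 4 - b*b = 4 - b²)
g(z) = 399/100 (g(z) = 4 - (-⅒)² = 4 - 1*1/100 = 4 - 1/100 = 399/100)
((12 + g(-7))*35)/(√(4487 - 2858)) = ((12 + 399/100)*35)/(√(4487 - 2858)) = ((1599/100)*35)/(√1629) = 11193/(20*((3*√181))) = 11193*(√181/543)/20 = 3731*√181/3620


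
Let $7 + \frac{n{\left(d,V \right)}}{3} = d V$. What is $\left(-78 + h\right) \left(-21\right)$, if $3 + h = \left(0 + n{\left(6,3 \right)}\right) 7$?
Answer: $-3150$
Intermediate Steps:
$n{\left(d,V \right)} = -21 + 3 V d$ ($n{\left(d,V \right)} = -21 + 3 d V = -21 + 3 V d$)
$h = 228$ ($h = -3 + \left(0 - \left(21 - 54\right)\right) 7 = -3 + \left(0 + \left(-21 + 54\right)\right) 7 = -3 + \left(0 + 33\right) 7 = -3 + 33 \cdot 7 = -3 + 231 = 228$)
$\left(-78 + h\right) \left(-21\right) = \left(-78 + 228\right) \left(-21\right) = 150 \left(-21\right) = -3150$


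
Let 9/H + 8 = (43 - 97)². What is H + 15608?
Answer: 45388073/2908 ≈ 15608.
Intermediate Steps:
H = 9/2908 (H = 9/(-8 + (43 - 97)²) = 9/(-8 + (-54)²) = 9/(-8 + 2916) = 9/2908 ≈ 0.0030949)
H + 15608 = 9/2908 + 15608 = 45388073/2908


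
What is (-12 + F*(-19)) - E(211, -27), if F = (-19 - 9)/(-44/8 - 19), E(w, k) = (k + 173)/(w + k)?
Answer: -22223/644 ≈ -34.508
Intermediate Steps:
E(w, k) = (173 + k)/(k + w)
F = 8/7 (F = -28/(-44*1/8 - 19) = -28/(-11/2 - 19) = -28/(-49/2) = -28*(-2/49) = 8/7 ≈ 1.1429)
(-12 + F*(-19)) - E(211, -27) = (-12 + (8/7)*(-19)) - (173 - 27)/(-27 + 211) = (-12 - 152/7) - 146/184 = -236/7 - 146/184 = -236/7 - 1*73/92 = -236/7 - 73/92 = -22223/644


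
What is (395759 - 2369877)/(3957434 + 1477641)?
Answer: -1974118/5435075 ≈ -0.36322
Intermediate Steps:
(395759 - 2369877)/(3957434 + 1477641) = -1974118/5435075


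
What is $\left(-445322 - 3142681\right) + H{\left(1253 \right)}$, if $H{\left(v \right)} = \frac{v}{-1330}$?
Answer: $- \frac{681720749}{190} \approx -3.588 \cdot 10^{6}$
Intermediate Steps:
$H{\left(v \right)} = - \frac{v}{1330}$ ($H{\left(v \right)} = v \left(- \frac{1}{1330}\right) = - \frac{v}{1330}$)
$\left(-445322 - 3142681\right) + H{\left(1253 \right)} = \left(-445322 - 3142681\right) - \frac{179}{190} = -3588003 - \frac{179}{190} = - \frac{681720749}{190}$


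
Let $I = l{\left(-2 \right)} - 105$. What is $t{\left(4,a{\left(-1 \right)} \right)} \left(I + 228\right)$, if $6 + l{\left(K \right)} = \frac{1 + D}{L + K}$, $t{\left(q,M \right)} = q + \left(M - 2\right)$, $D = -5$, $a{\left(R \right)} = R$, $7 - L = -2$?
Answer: $\frac{815}{7} \approx 116.43$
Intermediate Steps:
$L = 9$ ($L = 7 - -2 = 7 + 2 = 9$)
$t{\left(q,M \right)} = -2 + M + q$ ($t{\left(q,M \right)} = q + \left(M - 2\right) = q + \left(-2 + M\right) = -2 + M + q$)
$l{\left(K \right)} = -6 - \frac{4}{9 + K}$ ($l{\left(K \right)} = -6 + \frac{1 - 5}{9 + K} = -6 - \frac{4}{9 + K}$)
$I = - \frac{781}{7}$ ($I = \frac{2 \left(-29 - -6\right)}{9 - 2} - 105 = \frac{2 \left(-29 + 6\right)}{7} - 105 = 2 \cdot \frac{1}{7} \left(-23\right) - 105 = - \frac{46}{7} - 105 = - \frac{781}{7} \approx -111.57$)
$t{\left(4,a{\left(-1 \right)} \right)} \left(I + 228\right) = \left(-2 - 1 + 4\right) \left(- \frac{781}{7} + 228\right) = 1 \cdot \frac{815}{7} = \frac{815}{7}$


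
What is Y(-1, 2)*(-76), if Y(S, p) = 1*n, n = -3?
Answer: 228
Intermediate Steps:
Y(S, p) = -3 (Y(S, p) = 1*(-3) = -3)
Y(-1, 2)*(-76) = -3*(-76) = 228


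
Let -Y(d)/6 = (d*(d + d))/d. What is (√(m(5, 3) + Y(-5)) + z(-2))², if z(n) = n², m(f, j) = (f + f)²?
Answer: 176 + 32*√10 ≈ 277.19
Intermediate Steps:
m(f, j) = 4*f² (m(f, j) = (2*f)² = 4*f²)
Y(d) = -12*d (Y(d) = -6*d*(d + d)/d = -6*d*(2*d)/d = -6*2*d²/d = -12*d)
(√(m(5, 3) + Y(-5)) + z(-2))² = (√(4*5² - 12*(-5)) + (-2)²)² = (√(4*25 + 60) + 4)² = (√(100 + 60) + 4)² = (√160 + 4)² = (4*√10 + 4)² = (4 + 4*√10)²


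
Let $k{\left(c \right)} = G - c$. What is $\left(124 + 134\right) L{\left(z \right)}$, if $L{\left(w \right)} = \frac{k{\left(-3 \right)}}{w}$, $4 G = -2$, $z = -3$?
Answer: $-215$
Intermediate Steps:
$G = - \frac{1}{2}$ ($G = \frac{1}{4} \left(-2\right) = - \frac{1}{2} \approx -0.5$)
$k{\left(c \right)} = - \frac{1}{2} - c$
$L{\left(w \right)} = \frac{5}{2 w}$ ($L{\left(w \right)} = \frac{- \frac{1}{2} - -3}{w} = \frac{- \frac{1}{2} + 3}{w} = \frac{5}{2 w}$)
$\left(124 + 134\right) L{\left(z \right)} = \left(124 + 134\right) \frac{5}{2 \left(-3\right)} = 258 \cdot \frac{5}{2} \left(- \frac{1}{3}\right) = 258 \left(- \frac{5}{6}\right) = -215$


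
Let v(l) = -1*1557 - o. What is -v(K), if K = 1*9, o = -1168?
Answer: 389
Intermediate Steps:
K = 9
v(l) = -389 (v(l) = -1*1557 - 1*(-1168) = -1557 + 1168 = -389)
-v(K) = -1*(-389) = 389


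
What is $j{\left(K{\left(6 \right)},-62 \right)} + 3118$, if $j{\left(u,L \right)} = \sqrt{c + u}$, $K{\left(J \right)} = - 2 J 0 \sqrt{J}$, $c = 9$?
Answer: $3121$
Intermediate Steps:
$K{\left(J \right)} = 0$ ($K{\left(J \right)} = - 2 J 0 = 0$)
$j{\left(u,L \right)} = \sqrt{9 + u}$
$j{\left(K{\left(6 \right)},-62 \right)} + 3118 = \sqrt{9 + 0} + 3118 = \sqrt{9} + 3118 = 3 + 3118 = 3121$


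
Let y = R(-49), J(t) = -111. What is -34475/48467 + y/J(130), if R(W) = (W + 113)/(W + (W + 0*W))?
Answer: -185958581/263612013 ≈ -0.70543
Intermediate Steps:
R(W) = (113 + W)/(2*W) (R(W) = (113 + W)/(W + (W + 0)) = (113 + W)/(W + W) = (113 + W)/((2*W)) = (113 + W)*(1/(2*W)) = (113 + W)/(2*W))
y = -32/49 (y = (½)*(113 - 49)/(-49) = (½)*(-1/49)*64 = -32/49 ≈ -0.65306)
-34475/48467 + y/J(130) = -34475/48467 - 32/49/(-111) = -34475*1/48467 - 32/49*(-1/111) = -34475/48467 + 32/5439 = -185958581/263612013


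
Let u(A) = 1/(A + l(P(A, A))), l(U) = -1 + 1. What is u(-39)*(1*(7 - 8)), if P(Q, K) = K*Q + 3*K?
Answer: 1/39 ≈ 0.025641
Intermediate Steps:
P(Q, K) = 3*K + K*Q
l(U) = 0
u(A) = 1/A (u(A) = 1/(A + 0) = 1/A)
u(-39)*(1*(7 - 8)) = (1*(7 - 8))/(-39) = -(-1)/39 = -1/39*(-1) = 1/39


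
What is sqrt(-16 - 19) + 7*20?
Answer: 140 + I*sqrt(35) ≈ 140.0 + 5.9161*I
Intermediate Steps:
sqrt(-16 - 19) + 7*20 = sqrt(-35) + 140 = I*sqrt(35) + 140 = 140 + I*sqrt(35)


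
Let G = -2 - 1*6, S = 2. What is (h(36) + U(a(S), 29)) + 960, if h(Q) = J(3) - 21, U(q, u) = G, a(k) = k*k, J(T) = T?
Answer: 934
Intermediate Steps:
a(k) = k²
G = -8 (G = -2 - 6 = -8)
U(q, u) = -8
h(Q) = -18 (h(Q) = 3 - 21 = -18)
(h(36) + U(a(S), 29)) + 960 = (-18 - 8) + 960 = -26 + 960 = 934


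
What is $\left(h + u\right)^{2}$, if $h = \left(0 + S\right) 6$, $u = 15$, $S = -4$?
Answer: $81$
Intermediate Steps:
$h = -24$ ($h = \left(0 - 4\right) 6 = \left(-4\right) 6 = -24$)
$\left(h + u\right)^{2} = \left(-24 + 15\right)^{2} = \left(-9\right)^{2} = 81$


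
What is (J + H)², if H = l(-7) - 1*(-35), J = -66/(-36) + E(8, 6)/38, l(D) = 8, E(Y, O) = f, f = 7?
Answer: 6584356/3249 ≈ 2026.6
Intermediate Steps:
E(Y, O) = 7
J = 115/57 (J = -66/(-36) + 7/38 = -66*(-1/36) + 7*(1/38) = 11/6 + 7/38 = 115/57 ≈ 2.0175)
H = 43 (H = 8 - 1*(-35) = 8 + 35 = 43)
(J + H)² = (115/57 + 43)² = (2566/57)² = 6584356/3249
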